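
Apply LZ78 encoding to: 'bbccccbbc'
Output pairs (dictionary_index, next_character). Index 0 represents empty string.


LZ78 encoding steps:
Dictionary: {0: ''}
Step 1: w='' (idx 0), next='b' -> output (0, 'b'), add 'b' as idx 1
Step 2: w='b' (idx 1), next='c' -> output (1, 'c'), add 'bc' as idx 2
Step 3: w='' (idx 0), next='c' -> output (0, 'c'), add 'c' as idx 3
Step 4: w='c' (idx 3), next='c' -> output (3, 'c'), add 'cc' as idx 4
Step 5: w='b' (idx 1), next='b' -> output (1, 'b'), add 'bb' as idx 5
Step 6: w='c' (idx 3), end of input -> output (3, '')


Encoded: [(0, 'b'), (1, 'c'), (0, 'c'), (3, 'c'), (1, 'b'), (3, '')]


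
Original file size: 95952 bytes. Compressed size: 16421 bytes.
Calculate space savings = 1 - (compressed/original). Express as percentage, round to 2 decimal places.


ratio = compressed/original = 16421/95952 = 0.171138
savings = 1 - ratio = 1 - 0.171138 = 0.828862
as a percentage: 0.828862 * 100 = 82.89%

Space savings = 1 - 16421/95952 = 82.89%


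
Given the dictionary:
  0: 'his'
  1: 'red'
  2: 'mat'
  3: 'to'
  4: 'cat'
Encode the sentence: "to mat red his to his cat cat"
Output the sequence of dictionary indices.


Look up each word in the dictionary:
  'to' -> 3
  'mat' -> 2
  'red' -> 1
  'his' -> 0
  'to' -> 3
  'his' -> 0
  'cat' -> 4
  'cat' -> 4

Encoded: [3, 2, 1, 0, 3, 0, 4, 4]


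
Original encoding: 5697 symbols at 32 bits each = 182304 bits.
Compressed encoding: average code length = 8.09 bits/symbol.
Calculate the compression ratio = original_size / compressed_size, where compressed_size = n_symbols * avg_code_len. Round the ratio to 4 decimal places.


original_size = n_symbols * orig_bits = 5697 * 32 = 182304 bits
compressed_size = n_symbols * avg_code_len = 5697 * 8.09 = 46088.73 bits
ratio = original_size / compressed_size = 182304 / 46088.73 = 3.9555

Compression ratio = 3.9555


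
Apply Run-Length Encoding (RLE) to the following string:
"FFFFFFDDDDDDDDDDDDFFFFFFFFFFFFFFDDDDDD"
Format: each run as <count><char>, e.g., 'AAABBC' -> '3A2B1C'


Scanning runs left to right:
  i=0: run of 'F' x 6 -> '6F'
  i=6: run of 'D' x 12 -> '12D'
  i=18: run of 'F' x 14 -> '14F'
  i=32: run of 'D' x 6 -> '6D'

RLE = 6F12D14F6D


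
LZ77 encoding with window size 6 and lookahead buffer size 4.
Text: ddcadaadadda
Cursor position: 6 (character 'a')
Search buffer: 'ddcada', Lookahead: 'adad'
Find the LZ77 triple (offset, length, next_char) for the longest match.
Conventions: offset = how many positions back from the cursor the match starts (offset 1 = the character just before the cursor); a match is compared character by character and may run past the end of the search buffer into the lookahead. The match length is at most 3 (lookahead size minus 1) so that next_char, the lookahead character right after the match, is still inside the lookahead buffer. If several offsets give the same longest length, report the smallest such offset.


Try each offset into the search buffer:
  offset=1 (pos 5, char 'a'): match length 1
  offset=2 (pos 4, char 'd'): match length 0
  offset=3 (pos 3, char 'a'): match length 3
  offset=4 (pos 2, char 'c'): match length 0
  offset=5 (pos 1, char 'd'): match length 0
  offset=6 (pos 0, char 'd'): match length 0
Longest match has length 3 at offset 3.
next_char = character at position 6 + 3 = 9 -> 'd'

Best match: offset=3, length=3 (matching 'ada' starting at position 3)
LZ77 triple: (3, 3, 'd')


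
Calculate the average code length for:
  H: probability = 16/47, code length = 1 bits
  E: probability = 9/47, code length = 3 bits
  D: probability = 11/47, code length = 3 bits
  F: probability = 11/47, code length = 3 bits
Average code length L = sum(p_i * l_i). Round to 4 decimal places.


Weighted contributions p_i * l_i:
  H: (16/47) * 1 = 16/47
  E: (9/47) * 3 = 27/47
  D: (11/47) * 3 = 33/47
  F: (11/47) * 3 = 33/47
Sum = (16 + 27 + 33 + 33)/47 = 109/47

L = 109/47 = 2.3191 bits/symbol


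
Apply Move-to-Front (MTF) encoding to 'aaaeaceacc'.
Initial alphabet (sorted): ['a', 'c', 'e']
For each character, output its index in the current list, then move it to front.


MTF encoding:
'a': index 0 in ['a', 'c', 'e'] -> ['a', 'c', 'e']
'a': index 0 in ['a', 'c', 'e'] -> ['a', 'c', 'e']
'a': index 0 in ['a', 'c', 'e'] -> ['a', 'c', 'e']
'e': index 2 in ['a', 'c', 'e'] -> ['e', 'a', 'c']
'a': index 1 in ['e', 'a', 'c'] -> ['a', 'e', 'c']
'c': index 2 in ['a', 'e', 'c'] -> ['c', 'a', 'e']
'e': index 2 in ['c', 'a', 'e'] -> ['e', 'c', 'a']
'a': index 2 in ['e', 'c', 'a'] -> ['a', 'e', 'c']
'c': index 2 in ['a', 'e', 'c'] -> ['c', 'a', 'e']
'c': index 0 in ['c', 'a', 'e'] -> ['c', 'a', 'e']


Output: [0, 0, 0, 2, 1, 2, 2, 2, 2, 0]


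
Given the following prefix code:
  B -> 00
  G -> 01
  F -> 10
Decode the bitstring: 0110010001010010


Decoding step by step:
Bits 01 -> G
Bits 10 -> F
Bits 01 -> G
Bits 00 -> B
Bits 01 -> G
Bits 01 -> G
Bits 00 -> B
Bits 10 -> F


Decoded message: GFGBGGBF


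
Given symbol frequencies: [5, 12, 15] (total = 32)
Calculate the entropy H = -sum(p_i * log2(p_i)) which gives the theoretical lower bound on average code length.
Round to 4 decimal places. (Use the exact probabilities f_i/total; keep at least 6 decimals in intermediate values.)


Per-symbol terms -p_i * log2(p_i) with p_i = f_i/32:
  p = 5/32 = 0.156250: log2(p) = -2.678072, -p*log2(p) = 0.418449
  p = 12/32 = 0.375000: log2(p) = -1.415037, -p*log2(p) = 0.530639
  p = 15/32 = 0.468750: log2(p) = -1.093109, -p*log2(p) = 0.512395
H = 0.418449 + 0.530639 + 0.512395 = 1.461483

H = 1.4615 bits/symbol


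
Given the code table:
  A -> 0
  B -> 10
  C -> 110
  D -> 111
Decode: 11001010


Decoding:
110 -> C
0 -> A
10 -> B
10 -> B


Result: CABB


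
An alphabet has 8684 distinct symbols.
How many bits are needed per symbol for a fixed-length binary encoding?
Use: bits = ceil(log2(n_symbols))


log2(8684) = 13.0841
Bracket: 2^13 = 8192 < 8684 <= 2^14 = 16384
So ceil(log2(8684)) = 14

bits = ceil(log2(8684)) = ceil(13.0841) = 14 bits


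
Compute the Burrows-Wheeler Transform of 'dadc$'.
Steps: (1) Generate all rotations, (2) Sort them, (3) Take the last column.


Rotations (sorted):
  0: $dadc -> last char: c
  1: adc$d -> last char: d
  2: c$dad -> last char: d
  3: dadc$ -> last char: $
  4: dc$da -> last char: a


BWT = cdd$a


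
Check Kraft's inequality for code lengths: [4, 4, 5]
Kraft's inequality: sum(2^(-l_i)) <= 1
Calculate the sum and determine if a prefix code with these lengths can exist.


Sum = 2^(-4) + 2^(-4) + 2^(-5)
    = 0.0625 + 0.0625 + 0.03125
    = 5/32 = 0.15625
Since 0.15625 <= 1, Kraft's inequality IS satisfied.
A prefix code with these lengths CAN exist.

Kraft sum = 0.15625. Satisfied.


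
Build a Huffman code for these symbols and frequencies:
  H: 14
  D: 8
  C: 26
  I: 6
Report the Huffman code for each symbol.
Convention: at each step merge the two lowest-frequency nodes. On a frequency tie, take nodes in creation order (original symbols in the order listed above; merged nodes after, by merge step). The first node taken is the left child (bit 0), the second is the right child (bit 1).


Huffman tree construction:
Step 1: Merge I(6) + D(8) = 14
Step 2: Merge H(14) + (I+D)(14) = 28
Step 3: Merge C(26) + (H+(I+D))(28) = 54
Read each symbol's code off the tree from the root (left child = 0, right child = 1).

Codes:
  H: 10 (length 2)
  D: 111 (length 3)
  C: 0 (length 1)
  I: 110 (length 3)
Average code length: 96/54 = 1.7778 bits/symbol


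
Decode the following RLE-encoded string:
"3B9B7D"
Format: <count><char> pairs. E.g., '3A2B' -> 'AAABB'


Expanding each <count><char> pair:
  3B -> 'BBB'
  9B -> 'BBBBBBBBB'
  7D -> 'DDDDDDD'

Decoded = BBBBBBBBBBBBDDDDDDD


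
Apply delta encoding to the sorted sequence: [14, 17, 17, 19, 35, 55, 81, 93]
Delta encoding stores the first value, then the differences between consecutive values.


First value: 14
Deltas:
  17 - 14 = 3
  17 - 17 = 0
  19 - 17 = 2
  35 - 19 = 16
  55 - 35 = 20
  81 - 55 = 26
  93 - 81 = 12


Delta encoded: [14, 3, 0, 2, 16, 20, 26, 12]


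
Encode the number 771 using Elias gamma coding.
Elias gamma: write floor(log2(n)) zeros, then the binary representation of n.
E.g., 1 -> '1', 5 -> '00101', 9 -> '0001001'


num_bits = floor(log2(771)) + 1 = 10
leading_zeros = num_bits - 1 = 9
binary(771) = 1100000011

Elias gamma(771) = '000000000' + '1100000011' = 0000000001100000011 (19 bits)


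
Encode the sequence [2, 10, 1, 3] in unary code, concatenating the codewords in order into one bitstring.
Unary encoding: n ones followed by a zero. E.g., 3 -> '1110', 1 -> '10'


Encode each number as n ones followed by a terminating 0:
  2 -> 110 (3 bits)
  10 -> 11111111110 (11 bits)
  1 -> 10 (2 bits)
  3 -> 1110 (4 bits)
Total length = 3 + 11 + 2 + 4 = 20 bits.

Unary([2, 10, 1, 3]) = 11011111111110101110 (20 bits)


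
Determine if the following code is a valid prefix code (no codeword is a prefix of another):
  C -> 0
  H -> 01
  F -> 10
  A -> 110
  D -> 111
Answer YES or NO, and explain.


Checking each pair (does one codeword prefix another?):
  C='0' vs H='01': prefix -- VIOLATION

NO -- this is NOT a valid prefix code. C (0) is a prefix of H (01).


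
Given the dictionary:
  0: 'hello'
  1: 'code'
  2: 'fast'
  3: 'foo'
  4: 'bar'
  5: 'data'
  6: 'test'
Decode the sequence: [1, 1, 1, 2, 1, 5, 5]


Look up each index in the dictionary:
  1 -> 'code'
  1 -> 'code'
  1 -> 'code'
  2 -> 'fast'
  1 -> 'code'
  5 -> 'data'
  5 -> 'data'

Decoded: "code code code fast code data data"


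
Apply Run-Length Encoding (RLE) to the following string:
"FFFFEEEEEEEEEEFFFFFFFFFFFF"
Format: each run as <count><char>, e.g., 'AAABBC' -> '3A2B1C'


Scanning runs left to right:
  i=0: run of 'F' x 4 -> '4F'
  i=4: run of 'E' x 10 -> '10E'
  i=14: run of 'F' x 12 -> '12F'

RLE = 4F10E12F


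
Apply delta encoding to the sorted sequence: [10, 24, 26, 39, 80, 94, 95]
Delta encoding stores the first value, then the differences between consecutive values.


First value: 10
Deltas:
  24 - 10 = 14
  26 - 24 = 2
  39 - 26 = 13
  80 - 39 = 41
  94 - 80 = 14
  95 - 94 = 1


Delta encoded: [10, 14, 2, 13, 41, 14, 1]


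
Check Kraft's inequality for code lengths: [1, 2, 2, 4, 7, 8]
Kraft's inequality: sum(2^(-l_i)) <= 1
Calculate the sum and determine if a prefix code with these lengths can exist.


Sum = 2^(-1) + 2^(-2) + 2^(-2) + 2^(-4) + 2^(-7) + 2^(-8)
    = 0.5 + 0.25 + 0.25 + 0.0625 + 0.0078125 + 0.00390625
    = 275/256 = 1.07421875
Since 1.07421875 > 1, Kraft's inequality is NOT satisfied.
A prefix code with these lengths CANNOT exist.

Kraft sum = 1.07421875. Not satisfied.


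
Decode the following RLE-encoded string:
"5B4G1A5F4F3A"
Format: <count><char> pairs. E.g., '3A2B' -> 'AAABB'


Expanding each <count><char> pair:
  5B -> 'BBBBB'
  4G -> 'GGGG'
  1A -> 'A'
  5F -> 'FFFFF'
  4F -> 'FFFF'
  3A -> 'AAA'

Decoded = BBBBBGGGGAFFFFFFFFFAAA


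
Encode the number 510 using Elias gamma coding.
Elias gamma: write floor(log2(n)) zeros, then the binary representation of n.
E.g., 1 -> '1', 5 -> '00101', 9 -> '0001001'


num_bits = floor(log2(510)) + 1 = 9
leading_zeros = num_bits - 1 = 8
binary(510) = 111111110

Elias gamma(510) = '00000000' + '111111110' = 00000000111111110 (17 bits)


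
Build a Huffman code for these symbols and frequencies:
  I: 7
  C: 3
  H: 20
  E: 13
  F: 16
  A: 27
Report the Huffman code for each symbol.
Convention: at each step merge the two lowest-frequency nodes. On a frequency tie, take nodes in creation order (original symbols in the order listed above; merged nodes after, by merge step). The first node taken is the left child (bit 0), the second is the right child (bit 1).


Huffman tree construction:
Step 1: Merge C(3) + I(7) = 10
Step 2: Merge (C+I)(10) + E(13) = 23
Step 3: Merge F(16) + H(20) = 36
Step 4: Merge ((C+I)+E)(23) + A(27) = 50
Step 5: Merge (F+H)(36) + (((C+I)+E)+A)(50) = 86
Read each symbol's code off the tree from the root (left child = 0, right child = 1).

Codes:
  I: 1001 (length 4)
  C: 1000 (length 4)
  H: 01 (length 2)
  E: 101 (length 3)
  F: 00 (length 2)
  A: 11 (length 2)
Average code length: 205/86 = 2.3837 bits/symbol


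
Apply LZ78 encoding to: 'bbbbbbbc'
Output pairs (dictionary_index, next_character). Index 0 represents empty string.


LZ78 encoding steps:
Dictionary: {0: ''}
Step 1: w='' (idx 0), next='b' -> output (0, 'b'), add 'b' as idx 1
Step 2: w='b' (idx 1), next='b' -> output (1, 'b'), add 'bb' as idx 2
Step 3: w='bb' (idx 2), next='b' -> output (2, 'b'), add 'bbb' as idx 3
Step 4: w='b' (idx 1), next='c' -> output (1, 'c'), add 'bc' as idx 4


Encoded: [(0, 'b'), (1, 'b'), (2, 'b'), (1, 'c')]


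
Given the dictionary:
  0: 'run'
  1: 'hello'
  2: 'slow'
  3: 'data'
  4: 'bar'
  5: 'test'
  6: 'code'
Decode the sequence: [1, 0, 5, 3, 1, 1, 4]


Look up each index in the dictionary:
  1 -> 'hello'
  0 -> 'run'
  5 -> 'test'
  3 -> 'data'
  1 -> 'hello'
  1 -> 'hello'
  4 -> 'bar'

Decoded: "hello run test data hello hello bar"


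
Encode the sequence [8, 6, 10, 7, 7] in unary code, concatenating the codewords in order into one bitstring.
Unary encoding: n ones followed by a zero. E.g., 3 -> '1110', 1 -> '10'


Encode each number as n ones followed by a terminating 0:
  8 -> 111111110 (9 bits)
  6 -> 1111110 (7 bits)
  10 -> 11111111110 (11 bits)
  7 -> 11111110 (8 bits)
  7 -> 11111110 (8 bits)
Total length = 9 + 7 + 11 + 8 + 8 = 43 bits.

Unary([8, 6, 10, 7, 7]) = 1111111101111110111111111101111111011111110 (43 bits)


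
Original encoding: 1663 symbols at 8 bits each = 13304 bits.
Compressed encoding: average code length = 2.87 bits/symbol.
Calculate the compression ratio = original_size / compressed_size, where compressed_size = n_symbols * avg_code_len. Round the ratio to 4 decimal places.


original_size = n_symbols * orig_bits = 1663 * 8 = 13304 bits
compressed_size = n_symbols * avg_code_len = 1663 * 2.87 = 4772.81 bits
ratio = original_size / compressed_size = 13304 / 4772.81 = 2.7875

Compression ratio = 2.7875


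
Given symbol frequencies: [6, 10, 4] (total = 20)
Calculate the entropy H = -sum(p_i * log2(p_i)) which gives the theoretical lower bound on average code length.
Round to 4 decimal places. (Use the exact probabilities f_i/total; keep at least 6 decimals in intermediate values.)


Per-symbol terms -p_i * log2(p_i) with p_i = f_i/20:
  p = 6/20 = 0.300000: log2(p) = -1.736966, -p*log2(p) = 0.521090
  p = 10/20 = 0.500000: log2(p) = -1.000000, -p*log2(p) = 0.500000
  p = 4/20 = 0.200000: log2(p) = -2.321928, -p*log2(p) = 0.464386
H = 0.521090 + 0.500000 + 0.464386 = 1.485476

H = 1.4855 bits/symbol


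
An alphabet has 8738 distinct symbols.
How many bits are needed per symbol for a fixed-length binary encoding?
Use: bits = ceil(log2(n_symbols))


log2(8738) = 13.0931
Bracket: 2^13 = 8192 < 8738 <= 2^14 = 16384
So ceil(log2(8738)) = 14

bits = ceil(log2(8738)) = ceil(13.0931) = 14 bits


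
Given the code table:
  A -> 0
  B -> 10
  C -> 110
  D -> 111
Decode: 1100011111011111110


Decoding:
110 -> C
0 -> A
0 -> A
111 -> D
110 -> C
111 -> D
111 -> D
10 -> B


Result: CAADCDDB


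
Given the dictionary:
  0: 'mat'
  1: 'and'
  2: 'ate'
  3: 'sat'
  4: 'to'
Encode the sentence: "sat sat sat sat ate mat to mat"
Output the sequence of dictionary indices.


Look up each word in the dictionary:
  'sat' -> 3
  'sat' -> 3
  'sat' -> 3
  'sat' -> 3
  'ate' -> 2
  'mat' -> 0
  'to' -> 4
  'mat' -> 0

Encoded: [3, 3, 3, 3, 2, 0, 4, 0]


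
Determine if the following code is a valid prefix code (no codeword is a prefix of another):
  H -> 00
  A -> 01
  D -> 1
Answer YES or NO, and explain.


Checking each pair (does one codeword prefix another?):
  H='00' vs A='01': no prefix
  H='00' vs D='1': no prefix
  A='01' vs H='00': no prefix
  A='01' vs D='1': no prefix
  D='1' vs H='00': no prefix
  D='1' vs A='01': no prefix
No violation found over all pairs.

YES -- this is a valid prefix code. No codeword is a prefix of any other codeword.


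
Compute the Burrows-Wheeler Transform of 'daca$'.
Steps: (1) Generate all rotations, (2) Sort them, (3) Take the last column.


Rotations (sorted):
  0: $daca -> last char: a
  1: a$dac -> last char: c
  2: aca$d -> last char: d
  3: ca$da -> last char: a
  4: daca$ -> last char: $


BWT = acda$


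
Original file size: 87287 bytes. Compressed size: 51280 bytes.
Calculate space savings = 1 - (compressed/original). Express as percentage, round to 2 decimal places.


ratio = compressed/original = 51280/87287 = 0.587487
savings = 1 - ratio = 1 - 0.587487 = 0.412513
as a percentage: 0.412513 * 100 = 41.25%

Space savings = 1 - 51280/87287 = 41.25%


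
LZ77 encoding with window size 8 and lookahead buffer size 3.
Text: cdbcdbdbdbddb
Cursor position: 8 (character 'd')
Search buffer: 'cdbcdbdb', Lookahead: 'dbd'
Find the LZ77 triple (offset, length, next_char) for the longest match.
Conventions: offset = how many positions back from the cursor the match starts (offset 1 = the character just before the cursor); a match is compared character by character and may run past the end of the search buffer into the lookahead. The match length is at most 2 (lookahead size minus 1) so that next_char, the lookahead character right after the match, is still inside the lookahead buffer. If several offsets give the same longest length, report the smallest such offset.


Try each offset into the search buffer:
  offset=1 (pos 7, char 'b'): match length 0
  offset=2 (pos 6, char 'd'): match length 2
  offset=3 (pos 5, char 'b'): match length 0
  offset=4 (pos 4, char 'd'): match length 2
  offset=5 (pos 3, char 'c'): match length 0
  offset=6 (pos 2, char 'b'): match length 0
  offset=7 (pos 1, char 'd'): match length 2
  offset=8 (pos 0, char 'c'): match length 0
Longest match has length 2, found at offsets 2, 4, 7; take the smallest, offset 2.
next_char = character at position 8 + 2 = 10 -> 'd'

Best match: offset=2, length=2 (matching 'db' starting at position 6)
LZ77 triple: (2, 2, 'd')


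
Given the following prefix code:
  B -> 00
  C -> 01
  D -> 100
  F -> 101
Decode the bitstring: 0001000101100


Decoding step by step:
Bits 00 -> B
Bits 01 -> C
Bits 00 -> B
Bits 01 -> C
Bits 01 -> C
Bits 100 -> D


Decoded message: BCBCCD


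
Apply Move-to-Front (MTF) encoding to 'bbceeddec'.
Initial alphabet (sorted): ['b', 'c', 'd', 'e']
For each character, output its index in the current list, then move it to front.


MTF encoding:
'b': index 0 in ['b', 'c', 'd', 'e'] -> ['b', 'c', 'd', 'e']
'b': index 0 in ['b', 'c', 'd', 'e'] -> ['b', 'c', 'd', 'e']
'c': index 1 in ['b', 'c', 'd', 'e'] -> ['c', 'b', 'd', 'e']
'e': index 3 in ['c', 'b', 'd', 'e'] -> ['e', 'c', 'b', 'd']
'e': index 0 in ['e', 'c', 'b', 'd'] -> ['e', 'c', 'b', 'd']
'd': index 3 in ['e', 'c', 'b', 'd'] -> ['d', 'e', 'c', 'b']
'd': index 0 in ['d', 'e', 'c', 'b'] -> ['d', 'e', 'c', 'b']
'e': index 1 in ['d', 'e', 'c', 'b'] -> ['e', 'd', 'c', 'b']
'c': index 2 in ['e', 'd', 'c', 'b'] -> ['c', 'e', 'd', 'b']


Output: [0, 0, 1, 3, 0, 3, 0, 1, 2]


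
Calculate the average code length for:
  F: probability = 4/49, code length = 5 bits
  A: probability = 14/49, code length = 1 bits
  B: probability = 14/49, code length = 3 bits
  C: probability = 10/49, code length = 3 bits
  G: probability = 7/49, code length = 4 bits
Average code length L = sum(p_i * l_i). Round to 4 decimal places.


Weighted contributions p_i * l_i:
  F: (4/49) * 5 = 20/49
  A: (14/49) * 1 = 14/49
  B: (14/49) * 3 = 42/49
  C: (10/49) * 3 = 30/49
  G: (7/49) * 4 = 28/49
Sum = (20 + 14 + 42 + 30 + 28)/49 = 134/49

L = 134/49 = 2.7347 bits/symbol


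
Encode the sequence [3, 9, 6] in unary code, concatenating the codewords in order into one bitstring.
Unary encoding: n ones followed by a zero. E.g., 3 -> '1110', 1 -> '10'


Encode each number as n ones followed by a terminating 0:
  3 -> 1110 (4 bits)
  9 -> 1111111110 (10 bits)
  6 -> 1111110 (7 bits)
Total length = 4 + 10 + 7 = 21 bits.

Unary([3, 9, 6]) = 111011111111101111110 (21 bits)


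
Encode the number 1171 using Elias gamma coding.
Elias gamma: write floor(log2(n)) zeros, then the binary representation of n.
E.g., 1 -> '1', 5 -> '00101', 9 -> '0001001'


num_bits = floor(log2(1171)) + 1 = 11
leading_zeros = num_bits - 1 = 10
binary(1171) = 10010010011

Elias gamma(1171) = '0000000000' + '10010010011' = 000000000010010010011 (21 bits)


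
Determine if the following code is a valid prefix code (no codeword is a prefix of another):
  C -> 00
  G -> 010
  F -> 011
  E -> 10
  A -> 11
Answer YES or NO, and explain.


Checking each pair (does one codeword prefix another?):
  C='00' vs G='010': no prefix
  C='00' vs F='011': no prefix
  C='00' vs E='10': no prefix
  C='00' vs A='11': no prefix
  G='010' vs C='00': no prefix
  G='010' vs F='011': no prefix
  G='010' vs E='10': no prefix
  G='010' vs A='11': no prefix
  F='011' vs C='00': no prefix
  F='011' vs G='010': no prefix
  F='011' vs E='10': no prefix
  F='011' vs A='11': no prefix
  E='10' vs C='00': no prefix
  E='10' vs G='010': no prefix
  E='10' vs F='011': no prefix
  E='10' vs A='11': no prefix
  A='11' vs C='00': no prefix
  A='11' vs G='010': no prefix
  A='11' vs F='011': no prefix
  A='11' vs E='10': no prefix
No violation found over all pairs.

YES -- this is a valid prefix code. No codeword is a prefix of any other codeword.


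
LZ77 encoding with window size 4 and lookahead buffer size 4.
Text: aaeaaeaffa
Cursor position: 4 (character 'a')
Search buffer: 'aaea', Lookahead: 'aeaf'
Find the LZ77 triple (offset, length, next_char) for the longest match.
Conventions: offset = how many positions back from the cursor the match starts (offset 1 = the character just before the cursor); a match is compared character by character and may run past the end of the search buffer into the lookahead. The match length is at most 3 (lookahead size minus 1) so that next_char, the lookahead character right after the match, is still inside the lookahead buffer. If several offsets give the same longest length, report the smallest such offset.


Try each offset into the search buffer:
  offset=1 (pos 3, char 'a'): match length 1
  offset=2 (pos 2, char 'e'): match length 0
  offset=3 (pos 1, char 'a'): match length 3
  offset=4 (pos 0, char 'a'): match length 1
Longest match has length 3 at offset 3.
next_char = character at position 4 + 3 = 7 -> 'f'

Best match: offset=3, length=3 (matching 'aea' starting at position 1)
LZ77 triple: (3, 3, 'f')


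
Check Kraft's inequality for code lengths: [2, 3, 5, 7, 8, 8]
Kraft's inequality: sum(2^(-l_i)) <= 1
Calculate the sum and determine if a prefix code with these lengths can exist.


Sum = 2^(-2) + 2^(-3) + 2^(-5) + 2^(-7) + 2^(-8) + 2^(-8)
    = 0.25 + 0.125 + 0.03125 + 0.0078125 + 0.00390625 + 0.00390625
    = 108/256 = 0.421875
Since 0.421875 <= 1, Kraft's inequality IS satisfied.
A prefix code with these lengths CAN exist.

Kraft sum = 0.421875. Satisfied.


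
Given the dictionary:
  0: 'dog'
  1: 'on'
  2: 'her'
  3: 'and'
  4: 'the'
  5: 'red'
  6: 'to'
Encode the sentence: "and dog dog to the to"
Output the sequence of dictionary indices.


Look up each word in the dictionary:
  'and' -> 3
  'dog' -> 0
  'dog' -> 0
  'to' -> 6
  'the' -> 4
  'to' -> 6

Encoded: [3, 0, 0, 6, 4, 6]


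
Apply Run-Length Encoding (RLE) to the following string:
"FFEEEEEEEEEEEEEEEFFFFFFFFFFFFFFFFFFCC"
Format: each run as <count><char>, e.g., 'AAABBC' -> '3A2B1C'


Scanning runs left to right:
  i=0: run of 'F' x 2 -> '2F'
  i=2: run of 'E' x 15 -> '15E'
  i=17: run of 'F' x 18 -> '18F'
  i=35: run of 'C' x 2 -> '2C'

RLE = 2F15E18F2C


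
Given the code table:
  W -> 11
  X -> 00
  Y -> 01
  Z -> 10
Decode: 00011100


Decoding:
00 -> X
01 -> Y
11 -> W
00 -> X


Result: XYWX


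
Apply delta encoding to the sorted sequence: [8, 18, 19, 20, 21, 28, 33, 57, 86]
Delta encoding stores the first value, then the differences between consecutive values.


First value: 8
Deltas:
  18 - 8 = 10
  19 - 18 = 1
  20 - 19 = 1
  21 - 20 = 1
  28 - 21 = 7
  33 - 28 = 5
  57 - 33 = 24
  86 - 57 = 29


Delta encoded: [8, 10, 1, 1, 1, 7, 5, 24, 29]


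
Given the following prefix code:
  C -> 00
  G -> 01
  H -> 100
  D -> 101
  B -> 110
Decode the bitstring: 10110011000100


Decoding step by step:
Bits 101 -> D
Bits 100 -> H
Bits 110 -> B
Bits 00 -> C
Bits 100 -> H


Decoded message: DHBCH


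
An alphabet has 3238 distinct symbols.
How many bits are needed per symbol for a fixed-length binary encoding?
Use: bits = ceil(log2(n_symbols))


log2(3238) = 11.6609
Bracket: 2^11 = 2048 < 3238 <= 2^12 = 4096
So ceil(log2(3238)) = 12

bits = ceil(log2(3238)) = ceil(11.6609) = 12 bits


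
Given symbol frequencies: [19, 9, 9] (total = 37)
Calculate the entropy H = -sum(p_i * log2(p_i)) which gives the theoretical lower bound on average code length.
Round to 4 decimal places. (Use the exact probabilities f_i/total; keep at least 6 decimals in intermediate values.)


Per-symbol terms -p_i * log2(p_i) with p_i = f_i/37:
  p = 19/37 = 0.513514: log2(p) = -0.961526, -p*log2(p) = 0.493757
  p = 9/37 = 0.243243: log2(p) = -2.039528, -p*log2(p) = 0.496101
  p = 9/37 = 0.243243: log2(p) = -2.039528, -p*log2(p) = 0.496101
H = 0.493757 + 0.496101 + 0.496101 = 1.485959

H = 1.486 bits/symbol


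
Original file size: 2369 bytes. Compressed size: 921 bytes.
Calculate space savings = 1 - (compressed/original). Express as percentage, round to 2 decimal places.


ratio = compressed/original = 921/2369 = 0.388772
savings = 1 - ratio = 1 - 0.388772 = 0.611228
as a percentage: 0.611228 * 100 = 61.12%

Space savings = 1 - 921/2369 = 61.12%


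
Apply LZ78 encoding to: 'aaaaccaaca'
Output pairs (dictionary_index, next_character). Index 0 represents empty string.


LZ78 encoding steps:
Dictionary: {0: ''}
Step 1: w='' (idx 0), next='a' -> output (0, 'a'), add 'a' as idx 1
Step 2: w='a' (idx 1), next='a' -> output (1, 'a'), add 'aa' as idx 2
Step 3: w='a' (idx 1), next='c' -> output (1, 'c'), add 'ac' as idx 3
Step 4: w='' (idx 0), next='c' -> output (0, 'c'), add 'c' as idx 4
Step 5: w='aa' (idx 2), next='c' -> output (2, 'c'), add 'aac' as idx 5
Step 6: w='a' (idx 1), end of input -> output (1, '')


Encoded: [(0, 'a'), (1, 'a'), (1, 'c'), (0, 'c'), (2, 'c'), (1, '')]


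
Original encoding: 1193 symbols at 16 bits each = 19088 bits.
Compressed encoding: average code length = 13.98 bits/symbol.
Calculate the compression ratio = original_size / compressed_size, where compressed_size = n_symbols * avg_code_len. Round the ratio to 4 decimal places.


original_size = n_symbols * orig_bits = 1193 * 16 = 19088 bits
compressed_size = n_symbols * avg_code_len = 1193 * 13.98 = 16678.14 bits
ratio = original_size / compressed_size = 19088 / 16678.14 = 1.1445

Compression ratio = 1.1445


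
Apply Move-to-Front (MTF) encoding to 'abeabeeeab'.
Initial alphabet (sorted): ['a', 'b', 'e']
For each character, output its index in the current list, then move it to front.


MTF encoding:
'a': index 0 in ['a', 'b', 'e'] -> ['a', 'b', 'e']
'b': index 1 in ['a', 'b', 'e'] -> ['b', 'a', 'e']
'e': index 2 in ['b', 'a', 'e'] -> ['e', 'b', 'a']
'a': index 2 in ['e', 'b', 'a'] -> ['a', 'e', 'b']
'b': index 2 in ['a', 'e', 'b'] -> ['b', 'a', 'e']
'e': index 2 in ['b', 'a', 'e'] -> ['e', 'b', 'a']
'e': index 0 in ['e', 'b', 'a'] -> ['e', 'b', 'a']
'e': index 0 in ['e', 'b', 'a'] -> ['e', 'b', 'a']
'a': index 2 in ['e', 'b', 'a'] -> ['a', 'e', 'b']
'b': index 2 in ['a', 'e', 'b'] -> ['b', 'a', 'e']


Output: [0, 1, 2, 2, 2, 2, 0, 0, 2, 2]


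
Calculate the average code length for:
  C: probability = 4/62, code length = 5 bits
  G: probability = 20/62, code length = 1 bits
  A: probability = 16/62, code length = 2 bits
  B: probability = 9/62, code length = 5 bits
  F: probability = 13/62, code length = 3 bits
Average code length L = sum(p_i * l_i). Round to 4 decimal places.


Weighted contributions p_i * l_i:
  C: (4/62) * 5 = 20/62
  G: (20/62) * 1 = 20/62
  A: (16/62) * 2 = 32/62
  B: (9/62) * 5 = 45/62
  F: (13/62) * 3 = 39/62
Sum = (20 + 20 + 32 + 45 + 39)/62 = 156/62

L = 156/62 = 2.5161 bits/symbol


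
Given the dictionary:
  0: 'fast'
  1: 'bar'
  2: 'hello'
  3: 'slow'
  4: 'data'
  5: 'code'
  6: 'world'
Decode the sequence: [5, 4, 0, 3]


Look up each index in the dictionary:
  5 -> 'code'
  4 -> 'data'
  0 -> 'fast'
  3 -> 'slow'

Decoded: "code data fast slow"


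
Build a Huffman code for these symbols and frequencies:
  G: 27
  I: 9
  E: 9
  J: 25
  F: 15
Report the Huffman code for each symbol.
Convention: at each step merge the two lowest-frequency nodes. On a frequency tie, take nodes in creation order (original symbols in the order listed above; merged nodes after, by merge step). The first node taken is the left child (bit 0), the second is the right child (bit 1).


Huffman tree construction:
Step 1: Merge I(9) + E(9) = 18
Step 2: Merge F(15) + (I+E)(18) = 33
Step 3: Merge J(25) + G(27) = 52
Step 4: Merge (F+(I+E))(33) + (J+G)(52) = 85
Read each symbol's code off the tree from the root (left child = 0, right child = 1).

Codes:
  G: 11 (length 2)
  I: 010 (length 3)
  E: 011 (length 3)
  J: 10 (length 2)
  F: 00 (length 2)
Average code length: 188/85 = 2.2118 bits/symbol


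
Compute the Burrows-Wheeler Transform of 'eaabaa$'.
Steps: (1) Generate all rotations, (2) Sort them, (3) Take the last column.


Rotations (sorted):
  0: $eaabaa -> last char: a
  1: a$eaaba -> last char: a
  2: aa$eaab -> last char: b
  3: aabaa$e -> last char: e
  4: abaa$ea -> last char: a
  5: baa$eaa -> last char: a
  6: eaabaa$ -> last char: $


BWT = aabeaa$


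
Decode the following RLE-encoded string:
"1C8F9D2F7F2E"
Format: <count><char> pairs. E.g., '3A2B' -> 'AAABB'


Expanding each <count><char> pair:
  1C -> 'C'
  8F -> 'FFFFFFFF'
  9D -> 'DDDDDDDDD'
  2F -> 'FF'
  7F -> 'FFFFFFF'
  2E -> 'EE'

Decoded = CFFFFFFFFDDDDDDDDDFFFFFFFFFEE


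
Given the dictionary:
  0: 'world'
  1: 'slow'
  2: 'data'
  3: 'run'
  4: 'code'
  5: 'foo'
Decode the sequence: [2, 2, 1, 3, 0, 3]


Look up each index in the dictionary:
  2 -> 'data'
  2 -> 'data'
  1 -> 'slow'
  3 -> 'run'
  0 -> 'world'
  3 -> 'run'

Decoded: "data data slow run world run"


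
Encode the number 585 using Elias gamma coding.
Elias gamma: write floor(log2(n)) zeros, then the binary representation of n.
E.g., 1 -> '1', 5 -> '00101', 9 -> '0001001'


num_bits = floor(log2(585)) + 1 = 10
leading_zeros = num_bits - 1 = 9
binary(585) = 1001001001

Elias gamma(585) = '000000000' + '1001001001' = 0000000001001001001 (19 bits)


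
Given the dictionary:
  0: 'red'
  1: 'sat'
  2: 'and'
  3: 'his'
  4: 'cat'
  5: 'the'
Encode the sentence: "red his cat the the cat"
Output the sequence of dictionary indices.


Look up each word in the dictionary:
  'red' -> 0
  'his' -> 3
  'cat' -> 4
  'the' -> 5
  'the' -> 5
  'cat' -> 4

Encoded: [0, 3, 4, 5, 5, 4]


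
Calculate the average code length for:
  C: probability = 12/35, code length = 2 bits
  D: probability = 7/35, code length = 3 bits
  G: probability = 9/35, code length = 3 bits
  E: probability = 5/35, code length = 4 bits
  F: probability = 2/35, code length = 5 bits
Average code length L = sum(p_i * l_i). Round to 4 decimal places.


Weighted contributions p_i * l_i:
  C: (12/35) * 2 = 24/35
  D: (7/35) * 3 = 21/35
  G: (9/35) * 3 = 27/35
  E: (5/35) * 4 = 20/35
  F: (2/35) * 5 = 10/35
Sum = (24 + 21 + 27 + 20 + 10)/35 = 102/35

L = 102/35 = 2.9143 bits/symbol


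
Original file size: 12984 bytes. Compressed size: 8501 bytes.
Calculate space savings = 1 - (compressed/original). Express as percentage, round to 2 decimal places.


ratio = compressed/original = 8501/12984 = 0.654729
savings = 1 - ratio = 1 - 0.654729 = 0.345271
as a percentage: 0.345271 * 100 = 34.53%

Space savings = 1 - 8501/12984 = 34.53%


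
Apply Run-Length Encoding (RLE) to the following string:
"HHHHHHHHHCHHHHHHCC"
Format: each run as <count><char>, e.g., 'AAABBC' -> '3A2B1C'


Scanning runs left to right:
  i=0: run of 'H' x 9 -> '9H'
  i=9: run of 'C' x 1 -> '1C'
  i=10: run of 'H' x 6 -> '6H'
  i=16: run of 'C' x 2 -> '2C'

RLE = 9H1C6H2C


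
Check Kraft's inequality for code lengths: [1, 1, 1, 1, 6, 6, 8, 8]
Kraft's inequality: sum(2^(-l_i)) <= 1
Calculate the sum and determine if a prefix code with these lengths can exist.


Sum = 2^(-1) + 2^(-1) + 2^(-1) + 2^(-1) + 2^(-6) + 2^(-6) + 2^(-8) + 2^(-8)
    = 0.5 + 0.5 + 0.5 + 0.5 + 0.015625 + 0.015625 + 0.00390625 + 0.00390625
    = 522/256 = 2.0390625
Since 2.0390625 > 1, Kraft's inequality is NOT satisfied.
A prefix code with these lengths CANNOT exist.

Kraft sum = 2.0390625. Not satisfied.


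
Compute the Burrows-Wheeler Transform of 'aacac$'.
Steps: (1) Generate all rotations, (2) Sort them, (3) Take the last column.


Rotations (sorted):
  0: $aacac -> last char: c
  1: aacac$ -> last char: $
  2: ac$aac -> last char: c
  3: acac$a -> last char: a
  4: c$aaca -> last char: a
  5: cac$aa -> last char: a


BWT = c$caaa


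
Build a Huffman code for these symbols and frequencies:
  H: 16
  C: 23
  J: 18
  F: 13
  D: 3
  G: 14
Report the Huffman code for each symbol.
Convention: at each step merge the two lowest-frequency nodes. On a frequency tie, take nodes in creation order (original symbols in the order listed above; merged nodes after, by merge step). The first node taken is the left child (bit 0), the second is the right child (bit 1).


Huffman tree construction:
Step 1: Merge D(3) + F(13) = 16
Step 2: Merge G(14) + H(16) = 30
Step 3: Merge (D+F)(16) + J(18) = 34
Step 4: Merge C(23) + (G+H)(30) = 53
Step 5: Merge ((D+F)+J)(34) + (C+(G+H))(53) = 87
Read each symbol's code off the tree from the root (left child = 0, right child = 1).

Codes:
  H: 111 (length 3)
  C: 10 (length 2)
  J: 01 (length 2)
  F: 001 (length 3)
  D: 000 (length 3)
  G: 110 (length 3)
Average code length: 220/87 = 2.5287 bits/symbol


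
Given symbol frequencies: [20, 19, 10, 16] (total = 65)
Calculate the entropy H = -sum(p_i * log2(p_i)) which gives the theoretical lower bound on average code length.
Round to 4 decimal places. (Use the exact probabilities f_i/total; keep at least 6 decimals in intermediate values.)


Per-symbol terms -p_i * log2(p_i) with p_i = f_i/65:
  p = 20/65 = 0.307692: log2(p) = -1.700440, -p*log2(p) = 0.523212
  p = 19/65 = 0.292308: log2(p) = -1.774440, -p*log2(p) = 0.518683
  p = 10/65 = 0.153846: log2(p) = -2.700440, -p*log2(p) = 0.415452
  p = 16/65 = 0.246154: log2(p) = -2.022368, -p*log2(p) = 0.497814
H = 0.523212 + 0.518683 + 0.415452 + 0.497814 = 1.955161

H = 1.9552 bits/symbol


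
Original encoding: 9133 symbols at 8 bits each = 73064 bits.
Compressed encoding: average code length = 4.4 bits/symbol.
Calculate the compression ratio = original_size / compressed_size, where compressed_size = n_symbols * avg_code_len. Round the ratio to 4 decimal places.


original_size = n_symbols * orig_bits = 9133 * 8 = 73064 bits
compressed_size = n_symbols * avg_code_len = 9133 * 4.4 = 40185.2 bits
ratio = original_size / compressed_size = 73064 / 40185.2 = 1.8182

Compression ratio = 1.8182


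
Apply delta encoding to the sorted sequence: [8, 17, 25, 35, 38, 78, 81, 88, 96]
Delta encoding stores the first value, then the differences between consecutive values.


First value: 8
Deltas:
  17 - 8 = 9
  25 - 17 = 8
  35 - 25 = 10
  38 - 35 = 3
  78 - 38 = 40
  81 - 78 = 3
  88 - 81 = 7
  96 - 88 = 8


Delta encoded: [8, 9, 8, 10, 3, 40, 3, 7, 8]


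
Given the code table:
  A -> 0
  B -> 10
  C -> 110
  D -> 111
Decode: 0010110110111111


Decoding:
0 -> A
0 -> A
10 -> B
110 -> C
110 -> C
111 -> D
111 -> D


Result: AABCCDD


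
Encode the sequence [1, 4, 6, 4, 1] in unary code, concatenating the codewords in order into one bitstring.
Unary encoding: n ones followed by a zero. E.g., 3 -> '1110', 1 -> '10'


Encode each number as n ones followed by a terminating 0:
  1 -> 10 (2 bits)
  4 -> 11110 (5 bits)
  6 -> 1111110 (7 bits)
  4 -> 11110 (5 bits)
  1 -> 10 (2 bits)
Total length = 2 + 5 + 7 + 5 + 2 = 21 bits.

Unary([1, 4, 6, 4, 1]) = 101111011111101111010 (21 bits)


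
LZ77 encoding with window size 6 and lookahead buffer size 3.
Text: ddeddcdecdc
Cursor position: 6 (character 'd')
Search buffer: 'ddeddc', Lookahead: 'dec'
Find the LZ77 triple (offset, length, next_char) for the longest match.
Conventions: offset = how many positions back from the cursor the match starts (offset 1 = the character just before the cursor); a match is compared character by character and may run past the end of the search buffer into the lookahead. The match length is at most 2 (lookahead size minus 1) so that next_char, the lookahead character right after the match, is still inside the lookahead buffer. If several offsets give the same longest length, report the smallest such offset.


Try each offset into the search buffer:
  offset=1 (pos 5, char 'c'): match length 0
  offset=2 (pos 4, char 'd'): match length 1
  offset=3 (pos 3, char 'd'): match length 1
  offset=4 (pos 2, char 'e'): match length 0
  offset=5 (pos 1, char 'd'): match length 2
  offset=6 (pos 0, char 'd'): match length 1
Longest match has length 2 at offset 5.
next_char = character at position 6 + 2 = 8 -> 'c'

Best match: offset=5, length=2 (matching 'de' starting at position 1)
LZ77 triple: (5, 2, 'c')


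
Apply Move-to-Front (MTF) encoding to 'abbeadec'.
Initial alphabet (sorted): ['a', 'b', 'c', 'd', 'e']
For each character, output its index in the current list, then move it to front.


MTF encoding:
'a': index 0 in ['a', 'b', 'c', 'd', 'e'] -> ['a', 'b', 'c', 'd', 'e']
'b': index 1 in ['a', 'b', 'c', 'd', 'e'] -> ['b', 'a', 'c', 'd', 'e']
'b': index 0 in ['b', 'a', 'c', 'd', 'e'] -> ['b', 'a', 'c', 'd', 'e']
'e': index 4 in ['b', 'a', 'c', 'd', 'e'] -> ['e', 'b', 'a', 'c', 'd']
'a': index 2 in ['e', 'b', 'a', 'c', 'd'] -> ['a', 'e', 'b', 'c', 'd']
'd': index 4 in ['a', 'e', 'b', 'c', 'd'] -> ['d', 'a', 'e', 'b', 'c']
'e': index 2 in ['d', 'a', 'e', 'b', 'c'] -> ['e', 'd', 'a', 'b', 'c']
'c': index 4 in ['e', 'd', 'a', 'b', 'c'] -> ['c', 'e', 'd', 'a', 'b']


Output: [0, 1, 0, 4, 2, 4, 2, 4]


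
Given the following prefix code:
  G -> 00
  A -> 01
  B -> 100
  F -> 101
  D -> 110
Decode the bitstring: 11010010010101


Decoding step by step:
Bits 110 -> D
Bits 100 -> B
Bits 100 -> B
Bits 101 -> F
Bits 01 -> A


Decoded message: DBBFA


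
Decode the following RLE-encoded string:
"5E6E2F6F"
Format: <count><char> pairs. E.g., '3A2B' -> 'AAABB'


Expanding each <count><char> pair:
  5E -> 'EEEEE'
  6E -> 'EEEEEE'
  2F -> 'FF'
  6F -> 'FFFFFF'

Decoded = EEEEEEEEEEEFFFFFFFF


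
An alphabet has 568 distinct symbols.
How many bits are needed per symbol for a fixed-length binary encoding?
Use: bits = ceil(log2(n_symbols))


log2(568) = 9.1497
Bracket: 2^9 = 512 < 568 <= 2^10 = 1024
So ceil(log2(568)) = 10

bits = ceil(log2(568)) = ceil(9.1497) = 10 bits


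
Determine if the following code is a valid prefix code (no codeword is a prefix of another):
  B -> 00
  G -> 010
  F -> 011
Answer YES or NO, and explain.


Checking each pair (does one codeword prefix another?):
  B='00' vs G='010': no prefix
  B='00' vs F='011': no prefix
  G='010' vs B='00': no prefix
  G='010' vs F='011': no prefix
  F='011' vs B='00': no prefix
  F='011' vs G='010': no prefix
No violation found over all pairs.

YES -- this is a valid prefix code. No codeword is a prefix of any other codeword.


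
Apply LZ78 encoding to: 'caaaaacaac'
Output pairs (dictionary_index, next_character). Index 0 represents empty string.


LZ78 encoding steps:
Dictionary: {0: ''}
Step 1: w='' (idx 0), next='c' -> output (0, 'c'), add 'c' as idx 1
Step 2: w='' (idx 0), next='a' -> output (0, 'a'), add 'a' as idx 2
Step 3: w='a' (idx 2), next='a' -> output (2, 'a'), add 'aa' as idx 3
Step 4: w='aa' (idx 3), next='c' -> output (3, 'c'), add 'aac' as idx 4
Step 5: w='aac' (idx 4), end of input -> output (4, '')


Encoded: [(0, 'c'), (0, 'a'), (2, 'a'), (3, 'c'), (4, '')]


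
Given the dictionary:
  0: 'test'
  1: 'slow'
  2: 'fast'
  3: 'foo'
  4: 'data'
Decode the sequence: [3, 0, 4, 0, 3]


Look up each index in the dictionary:
  3 -> 'foo'
  0 -> 'test'
  4 -> 'data'
  0 -> 'test'
  3 -> 'foo'

Decoded: "foo test data test foo"
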